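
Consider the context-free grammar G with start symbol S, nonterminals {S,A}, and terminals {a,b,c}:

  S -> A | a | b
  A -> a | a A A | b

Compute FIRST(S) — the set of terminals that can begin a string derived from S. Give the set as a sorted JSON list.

FIRST iteration:
[1]
  A via A→a: +{a}
  A via A→b: +{b}
  S via S→A: +{a,b}
  FIRST(S)={a,b}  FIRST(A)={a,b}
[2] — fixpoint
  FIRST(S)={a,b}  FIRST(A)={a,b}

FIRST(S) = ["a", "b"]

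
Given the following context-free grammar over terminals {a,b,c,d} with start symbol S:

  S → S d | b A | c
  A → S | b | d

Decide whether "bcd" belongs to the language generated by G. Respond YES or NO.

Convert to CNF:
  S -> S T0 | T1 A | c
  A -> S T0 | T1 A | b | c | d
  T0 -> d
  T1 -> b

CYK table (by increasing span):
  [0..0]={A,T1}  "b"  orig:{A}
  [1..1]={A,S}  "c"
  [2..2]={A,T0}  "d"  orig:{A}
  [0..1]={A,S}  "bc"
  [1..2]={A,S}  "cd"
  [0..2]={A,S}  "bcd"

S ∈ T[0,2] ⇒ YES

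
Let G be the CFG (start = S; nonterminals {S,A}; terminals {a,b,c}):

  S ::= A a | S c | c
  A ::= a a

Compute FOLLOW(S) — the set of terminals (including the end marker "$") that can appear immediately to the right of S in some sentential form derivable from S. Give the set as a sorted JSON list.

Compute FIRST by fixpoint:
[1]
  A via A→a a: +{a}
  S via S→A a: +{a}
  S via S→c: +{c}
  FIRST[S]={a,c}  FIRST[A]={a}
[2] done
  FIRST[S]={a,c}  FIRST[A]={a}

FOLLOW sets:
FOLLOW(S) := {$}
[1]
  S→A a: FOLLOW(A) ⊇ FIRST(a) = {a}; new: +{a}
  S→S c: FOLLOW(S) ⊇ FIRST(c) = {c}; new: +{c}
  FOLLOW[S]={$,c}  FOLLOW[A]={a}
[2] done
  FOLLOW[S]={$,c}  FOLLOW[A]={a}

FOLLOW(S) = ["$", "c"]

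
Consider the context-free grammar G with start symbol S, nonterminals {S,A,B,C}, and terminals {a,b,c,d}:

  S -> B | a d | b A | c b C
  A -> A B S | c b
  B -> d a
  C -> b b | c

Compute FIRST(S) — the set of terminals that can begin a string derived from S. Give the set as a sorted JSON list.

FIRST iteration:
round 1:
  A via A→c b: +{c}
  B via B→d a: +{d}
  C via C→b b: +{b}
  C via C→c: +{c}
  S via S→B: +{d}
  S via S→a d: +{a}
  S via S→b A: +{b}
  S via S→c b C: +{c}
  FIRST(S)={a,b,c,d}  FIRST(A)={c}  FIRST(B)={d}  FIRST(C)={b,c}
round 2: (no change)
  FIRST(S)={a,b,c,d}  FIRST(A)={c}  FIRST(B)={d}  FIRST(C)={b,c}

FIRST(S) = ["a", "b", "c", "d"]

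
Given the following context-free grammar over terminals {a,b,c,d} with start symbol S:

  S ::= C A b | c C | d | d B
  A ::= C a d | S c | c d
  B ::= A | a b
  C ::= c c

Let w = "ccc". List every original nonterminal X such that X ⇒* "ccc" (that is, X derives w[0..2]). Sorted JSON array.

Convert to CNF:
  S -> C X6 | T1 B | T2 C | d
  A -> C X4 | S T2 | T2 T1
  B -> C X5 | S T2 | T0 T3 | T2 T1
  C -> T2 T2
  T0 -> a
  T1 -> d
  T2 -> c
  T3 -> b
  X4 -> T0 T1
  X5 -> T0 T1
  X6 -> A T3

Fill CYK table bottom-up (cells [i..j] with 0 ≤ i ≤ j ≤ 2 only):
  T[0,0] 'c' = {T2}  orig:{}
  T[1,1] 'c' = {T2}  orig:{}
  T[2,2] 'c' = {T2}  orig:{}
  T[0,1] 'cc' = {C}
  T[1,2] 'cc' = {C}
  T[0,2] 'ccc' = {S}

Original NTs in T[0,2] deriving "ccc": ["S"]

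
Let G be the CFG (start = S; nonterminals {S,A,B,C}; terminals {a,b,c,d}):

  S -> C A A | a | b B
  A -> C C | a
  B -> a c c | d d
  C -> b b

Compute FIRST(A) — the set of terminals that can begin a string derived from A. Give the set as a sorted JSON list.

Compute FIRST by fixpoint:
iter 1:
  A via A→a: +{a}
  B via B→a c c: +{a}
  B via B→d d: +{d}
  C via C→b b: +{b}
  S via S→C A A: +{b}
  S via S→a: +{a}
  FIRST(S)={a,b}  FIRST(A)={a}  FIRST(B)={a,d}  FIRST(C)={b}
iter 2:
  A via A→C C: +{b}
  FIRST(S)={a,b}  FIRST(A)={a,b}  FIRST(B)={a,d}  FIRST(C)={b}
iter 3: — fixpoint
  FIRST(S)={a,b}  FIRST(A)={a,b}  FIRST(B)={a,d}  FIRST(C)={b}

FIRST(A) = ["a", "b"]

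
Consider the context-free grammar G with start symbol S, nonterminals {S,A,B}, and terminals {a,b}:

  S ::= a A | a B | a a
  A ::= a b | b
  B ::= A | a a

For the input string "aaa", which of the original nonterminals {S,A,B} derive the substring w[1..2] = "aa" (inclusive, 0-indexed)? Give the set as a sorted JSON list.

CNF form of G:
  S -> T0 A | T0 B | T0 T0
  A -> T0 T1 | b
  B -> T0 T0 | T0 T1 | b
  T0 -> a
  T1 -> b

CYK table (by increasing span) (cells [i..j] with 1 ≤ i ≤ j ≤ 2 only):
  T[1,1] 'a' = {T0}  orig:{}
  T[2,2] 'a' = {T0}  orig:{}
  T[1,2] 'aa' = {B,S}

Original NTs in T[1,2] deriving "aa": ["B", "S"]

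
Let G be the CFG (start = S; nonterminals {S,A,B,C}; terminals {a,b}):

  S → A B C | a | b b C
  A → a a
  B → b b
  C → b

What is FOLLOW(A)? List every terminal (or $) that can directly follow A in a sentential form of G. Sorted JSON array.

FIRST sets, iterate to fixpoint:
iter 1:
  A via A→a a: +{a}
  B via B→b b: +{b}
  C via C→b: +{b}
  S via S→A B C: +{a}
  S via S→b b C: +{b}
  FIRST(S)={a,b}  FIRST(A)={a}  FIRST(B)={b}  FIRST(C)={b}
iter 2: — fixpoint
  FIRST(S)={a,b}  FIRST(A)={a}  FIRST(B)={b}  FIRST(C)={b}

FOLLOW iteration:
seed FOLLOW(S) with $
[1]
  S→A B C: FOLLOW(A) ⊇ FIRST(B) = {b}; new: +{b}
  S→A B C: FOLLOW(B) ⊇ FIRST(C) = {b}; new: +{b}
  S→A B C: FOLLOW(C) ⊇ FOLLOW(S) ⊇ {$}; new: +{$}
  FOLLOW[S]={$}  FOLLOW[A]={b}  FOLLOW[B]={b}  FOLLOW[C]={$}
[2] — fixpoint
  FOLLOW[S]={$}  FOLLOW[A]={b}  FOLLOW[B]={b}  FOLLOW[C]={$}

FOLLOW(A) = ["b"]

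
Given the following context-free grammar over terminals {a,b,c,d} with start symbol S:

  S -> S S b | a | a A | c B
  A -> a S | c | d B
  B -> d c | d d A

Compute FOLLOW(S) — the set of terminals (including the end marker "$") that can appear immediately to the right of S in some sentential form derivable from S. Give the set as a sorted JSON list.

FIRST iteration:
round 1:
  A via A→a S: +{a}
  A via A→c: +{c}
  A via A→d B: +{d}
  B via B→d c: +{d}
  S via S→a: +{a}
  S via S→c B: +{c}
  S: {a,c}  A: {a,c,d}  B: {d}
round 2: (no change)
  S: {a,c}  A: {a,c,d}  B: {d}

Compute FOLLOW by fixpoint:
seed FOLLOW(S) with $
iter 1:
  S→S S b: FOLLOW(S) ⊇ FIRST(S) = {a,c}; new: +{a,c}
  S→S S b: FOLLOW(S) ⊇ FIRST(b) = {b}; new: +{b}
  S→a A: FOLLOW(A) ⊇ FOLLOW(S) ⊇ {$,a,b,c}; new: +{$,a,b,c}
  S→c B: FOLLOW(B) ⊇ FOLLOW(S) ⊇ {$,a,b,c}; new: +{$,a,b,c}
  FOLLOW[S]={$,a,b,c}  FOLLOW[A]={$,a,b,c}  FOLLOW[B]={$,a,b,c}
iter 2: (no change)
  FOLLOW[S]={$,a,b,c}  FOLLOW[A]={$,a,b,c}  FOLLOW[B]={$,a,b,c}

FOLLOW(S) = ["$", "a", "b", "c"]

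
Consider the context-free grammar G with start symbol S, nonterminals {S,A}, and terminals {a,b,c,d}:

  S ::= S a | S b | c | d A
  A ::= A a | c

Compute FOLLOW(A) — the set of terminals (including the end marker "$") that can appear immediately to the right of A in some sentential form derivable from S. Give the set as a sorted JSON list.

FIRST sets, iterate to fixpoint:
round 1:
  A via A→c: +{c}
  S via S→c: +{c}
  S via S→d A: +{d}
  FIRST(S)={c,d}  FIRST(A)={c}
round 2: (no change)
  FIRST(S)={c,d}  FIRST(A)={c}

Compute FOLLOW by fixpoint:
initialize: $ ∈ FOLLOW(S)
[1]
  A→A a: FOLLOW(A) ⊇ FIRST(a) = {a}; new: +{a}
  S→S a: FOLLOW(S) ⊇ FIRST(a) = {a}; new: +{a}
  S→S b: FOLLOW(S) ⊇ FIRST(b) = {b}; new: +{b}
  S→d A: FOLLOW(A) ⊇ FOLLOW(S) ⊇ {$,a,b}; new: +{$,b}
  FOLLOW(S)={$,a,b}  FOLLOW(A)={$,a,b}
[2] (stable)
  FOLLOW(S)={$,a,b}  FOLLOW(A)={$,a,b}

FOLLOW(A) = ["$", "a", "b"]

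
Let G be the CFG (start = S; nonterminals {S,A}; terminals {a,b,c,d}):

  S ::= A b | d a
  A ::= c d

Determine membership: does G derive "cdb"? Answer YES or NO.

Convert to CNF:
  S -> A T2 | T1 T3
  A -> T0 T1
  T0 -> c
  T1 -> d
  T2 -> b
  T3 -> a

CYK table (by increasing span):
  cell(0,0) c: {T0}  orig:{}
  cell(1,1) d: {T1}  orig:{}
  cell(2,2) b: {T2}  orig:{}
  cell(0,1) cd: {A}
  cell(1,2) db: ∅
  cell(0,2) cdb: {S}

S ∈ T[0,2] ⇒ YES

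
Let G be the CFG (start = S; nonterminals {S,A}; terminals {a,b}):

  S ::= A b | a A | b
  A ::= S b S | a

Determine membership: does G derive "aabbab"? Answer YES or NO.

Convert to CNF:
  S -> A T0 | T1 A | b
  A -> S X2 | a
  T0 -> b
  T1 -> a
  X2 -> T0 S

Fill CYK table bottom-up:
  cell(0,0) a: {A,T1}  orig:{A}
  cell(1,1) a: {A,T1}  orig:{A}
  cell(2,2) b: {S,T0}  orig:{S}
  cell(3,3) b: {S,T0}  orig:{S}
  cell(4,4) a: {A,T1}  orig:{A}
  cell(5,5) b: {S,T0}  orig:{S}
  cell(0,1) aa: {S}
  cell(1,2) ab: {S}
  cell(2,3) bb: {X2}  orig:{}
  cell(3,4) ba: ∅
  cell(4,5) ab: {S}
  cell(0,2) aab: ∅
  cell(1,3) abb: ∅
  cell(2,4) bba: ∅
  cell(3,5) bab: {X2}  orig:{}
  cell(0,3) aabb: {A}
  cell(1,4) abba: ∅
  cell(2,5) bbab: {A}
  cell(0,4) aabba: ∅
  cell(1,5) abbab: {A,S}
  cell(0,5) aabbab: {S}

S ∈ T[0,5] ⇒ YES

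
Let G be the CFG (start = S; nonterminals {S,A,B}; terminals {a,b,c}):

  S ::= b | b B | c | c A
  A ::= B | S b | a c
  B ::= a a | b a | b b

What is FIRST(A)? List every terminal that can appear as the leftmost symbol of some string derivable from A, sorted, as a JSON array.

FIRST iteration:
pass 1:
  A via A→a c: +{a}
  B via B→a a: +{a}
  B via B→b a: +{b}
  S via S→b: +{b}
  S via S→c: +{c}
  S: {b,c}  A: {a}  B: {a,b}
pass 2:
  A via A→B: +{b}
  A via A→S b: +{c}
  S: {b,c}  A: {a,b,c}  B: {a,b}
pass 3: — fixpoint
  S: {b,c}  A: {a,b,c}  B: {a,b}

FIRST(A) = ["a", "b", "c"]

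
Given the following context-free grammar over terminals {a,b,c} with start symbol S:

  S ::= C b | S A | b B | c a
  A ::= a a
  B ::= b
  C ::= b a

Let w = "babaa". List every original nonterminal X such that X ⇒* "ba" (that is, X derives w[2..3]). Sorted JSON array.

Convert to CNF:
  S -> C T1 | S A | T1 B | T2 T0
  A -> T0 T0
  B -> b
  C -> T1 T0
  T0 -> a
  T1 -> b
  T2 -> c

CYK fill, restricted to cells inside w[2..3]:
  T[2,2] 'b' = {B,T1}  orig:{B}
  T[3,3] 'a' = {T0}  orig:{}
  T[2,3] 'ba' = {C}

Original NTs in T[2,3] deriving "ba": ["C"]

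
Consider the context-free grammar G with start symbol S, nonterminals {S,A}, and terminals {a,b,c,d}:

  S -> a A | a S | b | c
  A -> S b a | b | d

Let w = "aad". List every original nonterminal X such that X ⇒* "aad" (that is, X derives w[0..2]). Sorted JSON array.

Convert to CNF:
  S -> T1 A | T1 S | b | c
  A -> S X2 | b | d
  T0 -> b
  T1 -> a
  X2 -> T0 T1

CYK table (by increasing span) (cells [i..j] with 0 ≤ i ≤ j ≤ 2 only):
  [0..0]={T1}  "a"  orig:{}
  [1..1]={T1}  "a"  orig:{}
  [2..2]={A}  "d"
  [0..1]=∅  "aa"
  [1..2]={S}  "ad"
  [0..2]={S}  "aad"

Original NTs in T[0,2] deriving "aad": ["S"]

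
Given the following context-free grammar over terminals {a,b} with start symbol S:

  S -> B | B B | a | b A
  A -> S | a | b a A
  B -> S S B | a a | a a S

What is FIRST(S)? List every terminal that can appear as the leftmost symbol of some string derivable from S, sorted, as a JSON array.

FIRST sets, iterate to fixpoint:
iter 1:
  A via A→a: +{a}
  A via A→b a A: +{b}
  B via B→a a: +{a}
  S via S→B: +{a}
  S via S→b A: +{b}
  FIRST(S)={a,b}  FIRST(A)={a,b}  FIRST(B)={a}
iter 2:
  B via B→S S B: +{b}
  FIRST(S)={a,b}  FIRST(A)={a,b}  FIRST(B)={a,b}
iter 3: (stable)
  FIRST(S)={a,b}  FIRST(A)={a,b}  FIRST(B)={a,b}

FIRST(S) = ["a", "b"]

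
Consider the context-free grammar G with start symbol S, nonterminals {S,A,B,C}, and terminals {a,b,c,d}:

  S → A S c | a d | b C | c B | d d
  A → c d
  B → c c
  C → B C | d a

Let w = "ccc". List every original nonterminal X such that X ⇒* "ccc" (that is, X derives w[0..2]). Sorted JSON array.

Convert to CNF:
  S -> A X4 | T0 B | T1 T1 | T2 T1 | T3 C
  A -> T0 T1
  B -> T0 T0
  C -> B C | T1 T2
  T0 -> c
  T1 -> d
  T2 -> a
  T3 -> b
  X4 -> S T0

CYK table (by increasing span) — only the sub-triangle for w[0..2]:
  cell(0,0) c: {T0}  orig:{}
  cell(1,1) c: {T0}  orig:{}
  cell(2,2) c: {T0}  orig:{}
  cell(0,1) cc: {B}
  cell(1,2) cc: {B}
  cell(0,2) ccc: {S}

Original NTs in T[0,2] deriving "ccc": ["S"]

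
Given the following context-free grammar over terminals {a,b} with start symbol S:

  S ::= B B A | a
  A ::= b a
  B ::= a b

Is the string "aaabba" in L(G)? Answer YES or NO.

Convert to CNF:
  S -> B X2 | a
  A -> T0 T1
  B -> T1 T0
  T0 -> b
  T1 -> a
  X2 -> B A

CYK fill:
  T[0,0] 'a' = {S,T1}  orig:{S}
  T[1,1] 'a' = {S,T1}  orig:{S}
  T[2,2] 'a' = {S,T1}  orig:{S}
  T[3,3] 'b' = {T0}  orig:{}
  T[4,4] 'b' = {T0}  orig:{}
  T[5,5] 'a' = {S,T1}  orig:{S}
  T[0,1] 'aa' = ∅
  T[1,2] 'aa' = ∅
  T[2,3] 'ab' = {B}
  T[3,4] 'bb' = ∅
  T[4,5] 'ba' = {A}
  T[0,2] 'aaa' = ∅
  T[1,3] 'aab' = ∅
  T[2,4] 'abb' = ∅
  T[3,5] 'bba' = ∅
  T[0,3] 'aaab' = ∅
  T[1,4] 'aabb' = ∅
  T[2,5] 'abba' = {X2}  orig:{}
  T[0,4] 'aaabb' = ∅
  T[1,5] 'aabba' = ∅
  T[0,5] 'aaabba' = ∅

S ∉ T[0,5] ⇒ NO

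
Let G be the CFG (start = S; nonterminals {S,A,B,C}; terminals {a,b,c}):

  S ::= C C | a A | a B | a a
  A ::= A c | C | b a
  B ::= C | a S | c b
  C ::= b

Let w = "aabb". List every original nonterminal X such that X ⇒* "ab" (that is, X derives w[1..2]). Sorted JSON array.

CNF form of G:
  S -> C C | T2 A | T2 B | T2 T2
  A -> A T0 | T1 T2 | b
  B -> T0 T1 | T2 S | b
  C -> b
  T0 -> c
  T1 -> b
  T2 -> a

CYK fill — only the sub-triangle for w[1..2]:
  [1..1]={T2}  "a"  orig:{}
  [2..2]={A,B,C,T1}  "b"  orig:{A,B,C}
  [1..2]={S}  "ab"

Original NTs in T[1,2] deriving "ab": ["S"]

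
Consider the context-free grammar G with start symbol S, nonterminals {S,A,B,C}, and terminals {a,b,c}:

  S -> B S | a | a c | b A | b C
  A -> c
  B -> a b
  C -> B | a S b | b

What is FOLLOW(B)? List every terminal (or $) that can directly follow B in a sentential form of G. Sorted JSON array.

FIRST iteration:
[1]
  A via A→c: +{c}
  B via B→a b: +{a}
  C via C→B: +{a}
  C via C→b: +{b}
  S via S→B S: +{a}
  S via S→b A: +{b}
  FIRST[S]={a,b}  FIRST[A]={c}  FIRST[B]={a}  FIRST[C]={a,b}
[2] (no change)
  FIRST[S]={a,b}  FIRST[A]={c}  FIRST[B]={a}  FIRST[C]={a,b}

FOLLOW iteration:
FOLLOW(S) := {$}
pass 1:
  C→a S b: FOLLOW(S) ⊇ FIRST(b) = {b}; new: +{b}
  S→B S: FOLLOW(B) ⊇ FIRST(S) = {a,b}; new: +{a,b}
  S→b A: FOLLOW(A) ⊇ FOLLOW(S) ⊇ {$,b}; new: +{$,b}
  S→b C: FOLLOW(C) ⊇ FOLLOW(S) ⊇ {$,b}; new: +{$,b}
  FOLLOW(S)={$,b}  FOLLOW(A)={$,b}  FOLLOW(B)={a,b}  FOLLOW(C)={$,b}
pass 2:
  C→B: FOLLOW(B) ⊇ FOLLOW(C) ⊇ {$,b}; new: +{$}
  FOLLOW(S)={$,b}  FOLLOW(A)={$,b}  FOLLOW(B)={$,a,b}  FOLLOW(C)={$,b}
pass 3: done
  FOLLOW(S)={$,b}  FOLLOW(A)={$,b}  FOLLOW(B)={$,a,b}  FOLLOW(C)={$,b}

FOLLOW(B) = ["$", "a", "b"]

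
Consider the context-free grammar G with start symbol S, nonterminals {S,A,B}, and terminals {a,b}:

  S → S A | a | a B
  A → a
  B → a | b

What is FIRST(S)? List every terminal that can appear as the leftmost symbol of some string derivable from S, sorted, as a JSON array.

Compute FIRST by fixpoint:
pass 1:
  A via A→a: +{a}
  B via B→a: +{a}
  B via B→b: +{b}
  S via S→a: +{a}
  FIRST[S]={a}  FIRST[A]={a}  FIRST[B]={a,b}
pass 2: (no change)
  FIRST[S]={a}  FIRST[A]={a}  FIRST[B]={a,b}

FIRST(S) = ["a"]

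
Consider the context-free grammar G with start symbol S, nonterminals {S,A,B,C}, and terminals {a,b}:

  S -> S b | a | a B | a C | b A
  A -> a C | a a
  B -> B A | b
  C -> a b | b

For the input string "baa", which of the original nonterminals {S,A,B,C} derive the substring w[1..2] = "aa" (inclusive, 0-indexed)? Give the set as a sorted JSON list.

CNF form of G:
  S -> S T1 | T0 B | T0 C | T1 A | a
  A -> T0 C | T0 T0
  B -> B A | b
  C -> T0 T1 | b
  T0 -> a
  T1 -> b

CYK fill (cells [i..j] with 1 ≤ i ≤ j ≤ 2 only):
  [1..1]={S,T0}  "a"  orig:{S}
  [2..2]={S,T0}  "a"  orig:{S}
  [1..2]={A}  "aa"

Original NTs in T[1,2] deriving "aa": ["A"]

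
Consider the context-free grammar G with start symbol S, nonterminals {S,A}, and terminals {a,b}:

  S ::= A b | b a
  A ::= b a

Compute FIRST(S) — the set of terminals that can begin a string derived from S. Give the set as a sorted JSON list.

FIRST iteration:
round 1:
  A via A→b a: +{b}
  S via S→A b: +{b}
  FIRST[S]={b}  FIRST[A]={b}
round 2: done
  FIRST[S]={b}  FIRST[A]={b}

FIRST(S) = ["b"]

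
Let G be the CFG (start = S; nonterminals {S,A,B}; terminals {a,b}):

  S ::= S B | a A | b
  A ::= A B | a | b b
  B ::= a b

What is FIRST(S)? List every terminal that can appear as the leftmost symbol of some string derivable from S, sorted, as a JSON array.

FIRST iteration:
iter 1:
  A via A→a: +{a}
  A via A→b b: +{b}
  B via B→a b: +{a}
  S via S→a A: +{a}
  S via S→b: +{b}
  FIRST[S]={a,b}  FIRST[A]={a,b}  FIRST[B]={a}
iter 2: (stable)
  FIRST[S]={a,b}  FIRST[A]={a,b}  FIRST[B]={a}

FIRST(S) = ["a", "b"]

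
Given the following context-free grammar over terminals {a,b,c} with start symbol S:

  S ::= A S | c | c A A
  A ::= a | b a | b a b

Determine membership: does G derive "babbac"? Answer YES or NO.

Convert to CNF:
  S -> A S | T2 X4 | c
  A -> T0 T1 | T0 X3 | a
  T0 -> b
  T1 -> a
  T2 -> c
  X3 -> T1 T0
  X4 -> A A

CYK table (by increasing span):
  [0..0]={T0}  "b"  orig:{}
  [1..1]={A,T1}  "a"  orig:{A}
  [2..2]={T0}  "b"  orig:{}
  [3..3]={T0}  "b"  orig:{}
  [4..4]={A,T1}  "a"  orig:{A}
  [5..5]={S,T2}  "c"  orig:{S}
  [0..1]={A}  "ba"
  [1..2]={X3}  "ab"  orig:{}
  [2..3]=∅  "bb"
  [3..4]={A}  "ba"
  [4..5]={S}  "ac"
  [0..2]={A}  "bab"
  [1..3]=∅  "abb"
  [2..4]=∅  "bba"
  [3..5]={S}  "bac"
  [0..3]=∅  "babb"
  [1..4]=∅  "abba"
  [2..5]=∅  "bbac"
  [0..4]={X4}  "babba"  orig:{}
  [1..5]=∅  "abbac"
  [0..5]={S}  "babbac"

S ∈ T[0,5] ⇒ YES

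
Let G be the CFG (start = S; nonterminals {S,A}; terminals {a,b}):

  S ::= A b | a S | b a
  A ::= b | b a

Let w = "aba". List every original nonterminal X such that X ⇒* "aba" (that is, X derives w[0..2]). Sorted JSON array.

CNF form of G:
  S -> A T0 | T0 T1 | T1 S
  A -> T0 T1 | b
  T0 -> b
  T1 -> a

CYK table (by increasing span), restricted to cells inside w[0..2]:
  cell(0,0) a: {T1}  orig:{}
  cell(1,1) b: {A,T0}  orig:{A}
  cell(2,2) a: {T1}  orig:{}
  cell(0,1) ab: ∅
  cell(1,2) ba: {A,S}
  cell(0,2) aba: {S}

Original NTs in T[0,2] deriving "aba": ["S"]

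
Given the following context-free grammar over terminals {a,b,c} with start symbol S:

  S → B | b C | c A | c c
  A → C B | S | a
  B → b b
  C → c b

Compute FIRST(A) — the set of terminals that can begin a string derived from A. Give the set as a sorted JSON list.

Compute FIRST by fixpoint:
round 1:
  A via A→a: +{a}
  B via B→b b: +{b}
  C via C→c b: +{c}
  S via S→B: +{b}
  S via S→c A: +{c}
  FIRST(S)={b,c}  FIRST(A)={a}  FIRST(B)={b}  FIRST(C)={c}
round 2:
  A via A→C B: +{c}
  A via A→S: +{b}
  FIRST(S)={b,c}  FIRST(A)={a,b,c}  FIRST(B)={b}  FIRST(C)={c}
round 3: done
  FIRST(S)={b,c}  FIRST(A)={a,b,c}  FIRST(B)={b}  FIRST(C)={c}

FIRST(A) = ["a", "b", "c"]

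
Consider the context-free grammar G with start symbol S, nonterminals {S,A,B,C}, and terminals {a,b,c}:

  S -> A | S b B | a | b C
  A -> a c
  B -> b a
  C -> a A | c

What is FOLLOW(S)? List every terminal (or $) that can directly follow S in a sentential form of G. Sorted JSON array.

FIRST sets, iterate to fixpoint:
iter 1:
  A via A→a c: +{a}
  B via B→b a: +{b}
  C via C→a A: +{a}
  C via C→c: +{c}
  S via S→A: +{a}
  S via S→b C: +{b}
  FIRST[S]={a,b}  FIRST[A]={a}  FIRST[B]={b}  FIRST[C]={a,c}
iter 2: (stable)
  FIRST[S]={a,b}  FIRST[A]={a}  FIRST[B]={b}  FIRST[C]={a,c}

Compute FOLLOW by fixpoint:
FOLLOW(S) := {$}
round 1:
  S→A: FOLLOW(A) ⊇ FOLLOW(S) ⊇ {$}; new: +{$}
  S→S b B: FOLLOW(S) ⊇ FIRST(b) = {b}; new: +{b}
  S→S b B: FOLLOW(B) ⊇ FOLLOW(S) ⊇ {$,b}; new: +{$,b}
  S→b C: FOLLOW(C) ⊇ FOLLOW(S) ⊇ {$,b}; new: +{$,b}
  S: {$,b}  A: {$}  B: {$,b}  C: {$,b}
round 2:
  C→a A: FOLLOW(A) ⊇ FOLLOW(C) ⊇ {$,b}; new: +{b}
  S: {$,b}  A: {$,b}  B: {$,b}  C: {$,b}
round 3: done
  S: {$,b}  A: {$,b}  B: {$,b}  C: {$,b}

FOLLOW(S) = ["$", "b"]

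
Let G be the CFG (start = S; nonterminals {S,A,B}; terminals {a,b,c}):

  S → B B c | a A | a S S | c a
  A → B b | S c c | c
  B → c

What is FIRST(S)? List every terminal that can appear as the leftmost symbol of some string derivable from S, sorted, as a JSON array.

FIRST sets, iterate to fixpoint:
[1]
  A via A→c: +{c}
  B via B→c: +{c}
  S via S→B B c: +{c}
  S via S→a A: +{a}
  S: {a,c}  A: {c}  B: {c}
[2]
  A via A→S c c: +{a}
  S: {a,c}  A: {a,c}  B: {c}
[3] (stable)
  S: {a,c}  A: {a,c}  B: {c}

FIRST(S) = ["a", "c"]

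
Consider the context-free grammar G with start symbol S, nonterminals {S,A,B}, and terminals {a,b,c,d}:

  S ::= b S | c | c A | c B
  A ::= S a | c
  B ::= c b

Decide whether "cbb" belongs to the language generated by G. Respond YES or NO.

Convert to CNF:
  S -> T1 A | T1 B | T2 S | c
  A -> S T0 | c
  B -> T1 T2
  T0 -> a
  T1 -> c
  T2 -> b

CYK fill:
  T[0,0] 'c' = {A,S,T1}  orig:{A,S}
  T[1,1] 'b' = {T2}  orig:{}
  T[2,2] 'b' = {T2}  orig:{}
  T[0,1] 'cb' = {B}
  T[1,2] 'bb' = ∅
  T[0,2] 'cbb' = ∅

S ∉ T[0,2] ⇒ NO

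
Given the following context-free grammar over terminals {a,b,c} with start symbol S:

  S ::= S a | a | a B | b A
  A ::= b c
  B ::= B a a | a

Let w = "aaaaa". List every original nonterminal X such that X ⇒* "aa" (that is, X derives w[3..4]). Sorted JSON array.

Convert to CNF:
  S -> S T2 | T0 A | T2 B | a
  A -> T0 T1
  B -> B X3 | a
  T0 -> b
  T1 -> c
  T2 -> a
  X3 -> T2 T2

Fill CYK table bottom-up (cells [i..j] with 3 ≤ i ≤ j ≤ 4 only):
  T[3,3] 'a' = {B,S,T2}  orig:{B,S}
  T[4,4] 'a' = {B,S,T2}  orig:{B,S}
  T[3,4] 'aa' = {S,X3}  orig:{S}

Original NTs in T[3,4] deriving "aa": ["S"]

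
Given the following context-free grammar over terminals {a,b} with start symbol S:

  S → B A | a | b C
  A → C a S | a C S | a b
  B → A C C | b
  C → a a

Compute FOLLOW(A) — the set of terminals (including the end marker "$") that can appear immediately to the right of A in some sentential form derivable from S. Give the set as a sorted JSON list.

FIRST iteration:
iter 1:
  A via A→a C S: +{a}
  B via B→A C C: +{a}
  B via B→b: +{b}
  C via C→a a: +{a}
  S via S→B A: +{a,b}
  S: {a,b}  A: {a}  B: {a,b}  C: {a}
iter 2: (stable)
  S: {a,b}  A: {a}  B: {a,b}  C: {a}

Compute FOLLOW by fixpoint:
initialize: $ ∈ FOLLOW(S)
[1]
  A→C a S: FOLLOW(C) ⊇ FIRST(a) = {a}; new: +{a}
  A→a C S: FOLLOW(C) ⊇ FIRST(S) = {a,b}; new: +{b}
  B→A C C: FOLLOW(A) ⊇ FIRST(C) = {a}; new: +{a}
  S→B A: FOLLOW(B) ⊇ FIRST(A) = {a}; new: +{a}
  S→B A: FOLLOW(A) ⊇ FOLLOW(S) ⊇ {$}; new: +{$}
  S→b C: FOLLOW(C) ⊇ FOLLOW(S) ⊇ {$}; new: +{$}
  FOLLOW[S]={$}  FOLLOW[A]={$,a}  FOLLOW[B]={a}  FOLLOW[C]={$,a,b}
[2]
  A→C a S: FOLLOW(S) ⊇ FOLLOW(A) ⊇ {$,a}; new: +{a}
  FOLLOW[S]={$,a}  FOLLOW[A]={$,a}  FOLLOW[B]={a}  FOLLOW[C]={$,a,b}
[3] (no change)
  FOLLOW[S]={$,a}  FOLLOW[A]={$,a}  FOLLOW[B]={a}  FOLLOW[C]={$,a,b}

FOLLOW(A) = ["$", "a"]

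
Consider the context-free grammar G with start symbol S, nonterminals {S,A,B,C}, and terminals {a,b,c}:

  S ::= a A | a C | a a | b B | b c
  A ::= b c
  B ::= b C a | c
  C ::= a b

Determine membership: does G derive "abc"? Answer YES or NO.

CNF form of G:
  S -> T0 B | T0 T1 | T2 A | T2 C | T2 T2
  A -> T0 T1
  B -> T0 X3 | c
  C -> T2 T0
  T0 -> b
  T1 -> c
  T2 -> a
  X3 -> C T2

CYK fill:
  cell(0,0) a: {T2}  orig:{}
  cell(1,1) b: {T0}  orig:{}
  cell(2,2) c: {B,T1}  orig:{B}
  cell(0,1) ab: {C}
  cell(1,2) bc: {A,S}
  cell(0,2) abc: {S}

S ∈ T[0,2] ⇒ YES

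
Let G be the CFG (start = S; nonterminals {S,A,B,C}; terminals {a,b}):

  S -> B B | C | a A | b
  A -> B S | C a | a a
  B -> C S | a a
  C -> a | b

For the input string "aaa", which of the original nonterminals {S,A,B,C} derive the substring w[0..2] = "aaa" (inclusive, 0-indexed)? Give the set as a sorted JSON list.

Convert to CNF:
  S -> B B | T0 A | a | b
  A -> B S | C T0 | T0 T0
  B -> C S | T0 T0
  C -> a | b
  T0 -> a

Fill CYK table bottom-up, restricted to cells inside w[0..2]:
  cell(0,0) a: {C,S,T0}  orig:{C,S}
  cell(1,1) a: {C,S,T0}  orig:{C,S}
  cell(2,2) a: {C,S,T0}  orig:{C,S}
  cell(0,1) aa: {A,B}
  cell(1,2) aa: {A,B}
  cell(0,2) aaa: {A,S}

Original NTs in T[0,2] deriving "aaa": ["A", "S"]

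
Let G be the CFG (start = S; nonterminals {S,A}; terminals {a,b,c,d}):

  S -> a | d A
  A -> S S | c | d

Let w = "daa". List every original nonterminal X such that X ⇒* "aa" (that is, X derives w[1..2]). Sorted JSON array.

CNF form of G:
  S -> T0 A | a
  A -> S S | c | d
  T0 -> d

CYK fill, restricted to cells inside w[1..2]:
  T[1,1] 'a' = {S}
  T[2,2] 'a' = {S}
  T[1,2] 'aa' = {A}

Original NTs in T[1,2] deriving "aa": ["A"]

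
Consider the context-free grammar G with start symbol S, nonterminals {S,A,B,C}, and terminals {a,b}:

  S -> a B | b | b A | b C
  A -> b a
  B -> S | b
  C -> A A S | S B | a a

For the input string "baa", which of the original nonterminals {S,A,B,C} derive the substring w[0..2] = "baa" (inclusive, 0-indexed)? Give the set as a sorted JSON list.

Convert to CNF:
  S -> T0 A | T0 C | T1 B | b
  A -> T0 T1
  B -> T0 A | T0 C | T1 B | b
  C -> A X2 | S B | T1 T1
  T0 -> b
  T1 -> a
  X2 -> A S

Fill CYK table bottom-up, restricted to cells inside w[0..2]:
  cell(0,0) b: {B,S,T0}  orig:{B,S}
  cell(1,1) a: {T1}  orig:{}
  cell(2,2) a: {T1}  orig:{}
  cell(0,1) ba: {A}
  cell(1,2) aa: {C}
  cell(0,2) baa: {B,S}

Original NTs in T[0,2] deriving "baa": ["B", "S"]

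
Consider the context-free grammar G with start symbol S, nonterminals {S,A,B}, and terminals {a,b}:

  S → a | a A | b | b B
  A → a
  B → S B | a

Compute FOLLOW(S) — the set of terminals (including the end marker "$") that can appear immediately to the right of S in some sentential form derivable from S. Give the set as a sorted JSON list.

FIRST iteration:
round 1:
  A via A→a: +{a}
  B via B→a: +{a}
  S via S→a: +{a}
  S via S→b: +{b}
  FIRST(S)={a,b}  FIRST(A)={a}  FIRST(B)={a}
round 2:
  B via B→S B: +{b}
  FIRST(S)={a,b}  FIRST(A)={a}  FIRST(B)={a,b}
round 3: (stable)
  FIRST(S)={a,b}  FIRST(A)={a}  FIRST(B)={a,b}

Compute FOLLOW by fixpoint:
initialize: $ ∈ FOLLOW(S)
iter 1:
  B→S B: FOLLOW(S) ⊇ FIRST(B) = {a,b}; new: +{a,b}
  S→a A: FOLLOW(A) ⊇ FOLLOW(S) ⊇ {$,a,b}; new: +{$,a,b}
  S→b B: FOLLOW(B) ⊇ FOLLOW(S) ⊇ {$,a,b}; new: +{$,a,b}
  S: {$,a,b}  A: {$,a,b}  B: {$,a,b}
iter 2: (no change)
  S: {$,a,b}  A: {$,a,b}  B: {$,a,b}

FOLLOW(S) = ["$", "a", "b"]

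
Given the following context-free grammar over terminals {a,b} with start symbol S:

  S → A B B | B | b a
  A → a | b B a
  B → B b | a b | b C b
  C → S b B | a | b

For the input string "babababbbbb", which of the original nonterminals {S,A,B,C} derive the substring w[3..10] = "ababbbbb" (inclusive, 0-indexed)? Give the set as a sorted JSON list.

CNF form of G:
  S -> A X5 | B T0 | T0 T1 | T0 X6 | T1 T0
  A -> T0 X2 | a
  B -> B T0 | T0 X3 | T1 T0
  C -> S X4 | a | b
  T0 -> b
  T1 -> a
  X2 -> B T1
  X3 -> C T0
  X4 -> T0 B
  X5 -> B B
  X6 -> C T0

CYK fill, restricted to cells inside w[3..10]:
  cell(3,3) a: {A,C,T1}  orig:{A,C}
  cell(4,4) b: {C,T0}  orig:{C}
  cell(5,5) a: {A,C,T1}  orig:{A,C}
  cell(6,6) b: {C,T0}  orig:{C}
  cell(7,7) b: {C,T0}  orig:{C}
  cell(8,8) b: {C,T0}  orig:{C}
  cell(9,9) b: {C,T0}  orig:{C}
  cell(10,10) b: {C,T0}  orig:{C}
  cell(3,4) ab: {B,S,X3,X6}  orig:{B,S}
  cell(4,5) ba: {S}
  cell(5,6) ab: {B,S,X3,X6}  orig:{B,S}
  cell(6,7) bb: {X3,X6}  orig:{}
  cell(7,8) bb: {X3,X6}  orig:{}
  cell(8,9) bb: {X3,X6}  orig:{}
  cell(9,10) bb: {X3,X6}  orig:{}
  cell(3,5) aba: {X2}  orig:{}
  cell(4,6) bab: {B,S,X4}  orig:{B,S}
  cell(5,7) abb: {B,S}
  cell(6,8) bbb: {B,S}
  cell(7,9) bbb: {B,S}
  cell(8,10) bbb: {B,S}
  cell(3,6) abab: {X5}  orig:{}
  cell(4,7) babb: {B,S,X4}  orig:{B,S}
  cell(5,8) abbb: {B,S}
  cell(6,9) bbbb: {B,S,X4}  orig:{B,S}
  cell(7,10) bbbb: {B,S,X4}  orig:{B,S}
  cell(3,7) ababb: {X5}  orig:{}
  cell(4,8) babbb: {B,S,X4}  orig:{B,S}
  cell(5,9) abbbb: {B,S,X5}  orig:{B,S}
  cell(6,10) bbbbb: {B,S,X4}  orig:{B,S}
  cell(3,8) ababbb: {X5}  orig:{}
  cell(4,9) babbbb: {B,C,S,X4,X5}  orig:{B,C,S}
  cell(5,10) abbbbb: {B,C,S,X5}  orig:{B,C,S}
  cell(3,9) ababbbb: {S,X5}  orig:{S}
  cell(4,10) babbbbb: {B,C,S,X3,X4,X5,X6}  orig:{B,C,S}
  cell(3,10) ababbbbb: {S,X5}  orig:{S}

Original NTs in T[3,10] deriving "ababbbbb": ["S"]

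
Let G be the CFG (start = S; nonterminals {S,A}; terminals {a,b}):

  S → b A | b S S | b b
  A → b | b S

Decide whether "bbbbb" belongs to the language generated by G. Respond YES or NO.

Convert to CNF:
  S -> T0 A | T0 T0 | T0 X1
  A -> T0 S | b
  T0 -> b
  X1 -> S S

CYK table (by increasing span):
  [0..0]={A,T0}  "b"  orig:{A}
  [1..1]={A,T0}  "b"  orig:{A}
  [2..2]={A,T0}  "b"  orig:{A}
  [3..3]={A,T0}  "b"  orig:{A}
  [4..4]={A,T0}  "b"  orig:{A}
  [0..1]={S}  "bb"
  [1..2]={S}  "bb"
  [2..3]={S}  "bb"
  [3..4]={S}  "bb"
  [0..2]={A}  "bbb"
  [1..3]={A}  "bbb"
  [2..4]={A}  "bbb"
  [0..3]={S,X1}  "bbbb"  orig:{S}
  [1..4]={S,X1}  "bbbb"  orig:{S}
  [0..4]={A,S}  "bbbbb"

S ∈ T[0,4] ⇒ YES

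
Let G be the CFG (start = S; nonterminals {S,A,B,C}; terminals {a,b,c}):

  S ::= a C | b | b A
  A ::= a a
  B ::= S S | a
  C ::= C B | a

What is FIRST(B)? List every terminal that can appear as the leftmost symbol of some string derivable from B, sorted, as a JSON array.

Compute FIRST by fixpoint:
pass 1:
  A via A→a a: +{a}
  B via B→a: +{a}
  C via C→a: +{a}
  S via S→a C: +{a}
  S via S→b: +{b}
  FIRST(S)={a,b}  FIRST(A)={a}  FIRST(B)={a}  FIRST(C)={a}
pass 2:
  B via B→S S: +{b}
  FIRST(S)={a,b}  FIRST(A)={a}  FIRST(B)={a,b}  FIRST(C)={a}
pass 3: done
  FIRST(S)={a,b}  FIRST(A)={a}  FIRST(B)={a,b}  FIRST(C)={a}

FIRST(B) = ["a", "b"]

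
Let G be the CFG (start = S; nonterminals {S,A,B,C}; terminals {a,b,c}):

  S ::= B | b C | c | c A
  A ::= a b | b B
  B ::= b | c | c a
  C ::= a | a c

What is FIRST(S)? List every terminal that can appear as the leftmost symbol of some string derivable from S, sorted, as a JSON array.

FIRST sets, iterate to fixpoint:
round 1:
  A via A→a b: +{a}
  A via A→b B: +{b}
  B via B→b: +{b}
  B via B→c: +{c}
  C via C→a: +{a}
  S via S→B: +{b,c}
  FIRST(S)={b,c}  FIRST(A)={a,b}  FIRST(B)={b,c}  FIRST(C)={a}
round 2: done
  FIRST(S)={b,c}  FIRST(A)={a,b}  FIRST(B)={b,c}  FIRST(C)={a}

FIRST(S) = ["b", "c"]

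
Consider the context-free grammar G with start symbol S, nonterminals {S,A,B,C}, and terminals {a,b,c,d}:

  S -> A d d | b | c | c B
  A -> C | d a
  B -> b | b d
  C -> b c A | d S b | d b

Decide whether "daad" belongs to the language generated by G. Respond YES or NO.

CNF form of G:
  S -> A X8 | T1 B | b | c
  A -> T0 X4 | T2 T0 | T2 T3 | T2 X5
  B -> T0 T2 | b
  C -> T0 X6 | T2 T0 | T2 X7
  T0 -> b
  T1 -> c
  T2 -> d
  T3 -> a
  X4 -> T1 A
  X5 -> S T0
  X6 -> T1 A
  X7 -> S T0
  X8 -> T2 T2

Fill CYK table bottom-up:
  cell(0,0) d: {T2}  orig:{}
  cell(1,1) a: {T3}  orig:{}
  cell(2,2) a: {T3}  orig:{}
  cell(3,3) d: {T2}  orig:{}
  cell(0,1) da: {A}
  cell(1,2) aa: ∅
  cell(2,3) ad: ∅
  cell(0,2) daa: ∅
  cell(1,3) aad: ∅
  cell(0,3) daad: ∅

S ∉ T[0,3] ⇒ NO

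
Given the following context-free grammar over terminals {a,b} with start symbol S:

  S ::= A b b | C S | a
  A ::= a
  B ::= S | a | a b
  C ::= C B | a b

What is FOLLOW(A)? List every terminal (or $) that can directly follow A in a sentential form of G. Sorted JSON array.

FIRST sets, iterate to fixpoint:
pass 1:
  A via A→a: +{a}
  B via B→a: +{a}
  C via C→a b: +{a}
  S via S→A b b: +{a}
  FIRST[S]={a}  FIRST[A]={a}  FIRST[B]={a}  FIRST[C]={a}
pass 2: — fixpoint
  FIRST[S]={a}  FIRST[A]={a}  FIRST[B]={a}  FIRST[C]={a}

FOLLOW iteration:
seed FOLLOW(S) with $
pass 1:
  C→C B: FOLLOW(C) ⊇ FIRST(B) = {a}; new: +{a}
  C→C B: FOLLOW(B) ⊇ FOLLOW(C) ⊇ {a}; new: +{a}
  S→A b b: FOLLOW(A) ⊇ FIRST(b) = {b}; new: +{b}
  FOLLOW[S]={$}  FOLLOW[A]={b}  FOLLOW[B]={a}  FOLLOW[C]={a}
pass 2:
  B→S: FOLLOW(S) ⊇ FOLLOW(B) ⊇ {a}; new: +{a}
  FOLLOW[S]={$,a}  FOLLOW[A]={b}  FOLLOW[B]={a}  FOLLOW[C]={a}
pass 3: (no change)
  FOLLOW[S]={$,a}  FOLLOW[A]={b}  FOLLOW[B]={a}  FOLLOW[C]={a}

FOLLOW(A) = ["b"]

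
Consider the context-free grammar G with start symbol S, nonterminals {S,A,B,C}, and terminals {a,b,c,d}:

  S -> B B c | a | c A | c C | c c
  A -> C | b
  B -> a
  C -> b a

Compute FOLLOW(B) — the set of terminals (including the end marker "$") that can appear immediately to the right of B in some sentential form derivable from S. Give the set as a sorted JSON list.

FIRST iteration:
round 1:
  A via A→b: +{b}
  B via B→a: +{a}
  C via C→b a: +{b}
  S via S→B B c: +{a}
  S via S→c A: +{c}
  FIRST[S]={a,c}  FIRST[A]={b}  FIRST[B]={a}  FIRST[C]={b}
round 2: (stable)
  FIRST[S]={a,c}  FIRST[A]={b}  FIRST[B]={a}  FIRST[C]={b}

FOLLOW sets:
seed FOLLOW(S) with $
round 1:
  S→B B c: FOLLOW(B) ⊇ FIRST(B) = {a}; new: +{a}
  S→B B c: FOLLOW(B) ⊇ FIRST(c) = {c}; new: +{c}
  S→c A: FOLLOW(A) ⊇ FOLLOW(S) ⊇ {$}; new: +{$}
  S→c C: FOLLOW(C) ⊇ FOLLOW(S) ⊇ {$}; new: +{$}
  FOLLOW(S)={$}  FOLLOW(A)={$}  FOLLOW(B)={a,c}  FOLLOW(C)={$}
round 2: (no change)
  FOLLOW(S)={$}  FOLLOW(A)={$}  FOLLOW(B)={a,c}  FOLLOW(C)={$}

FOLLOW(B) = ["a", "c"]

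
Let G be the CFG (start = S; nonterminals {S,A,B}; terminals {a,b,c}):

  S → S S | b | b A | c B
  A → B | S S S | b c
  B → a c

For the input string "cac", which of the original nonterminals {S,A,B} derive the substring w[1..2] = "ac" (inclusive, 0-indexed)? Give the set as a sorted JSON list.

Convert to CNF:
  S -> S S | T1 B | T2 A | b
  A -> S X3 | T0 T1 | T2 T1
  B -> T0 T1
  T0 -> a
  T1 -> c
  T2 -> b
  X3 -> S S

CYK fill (cells [i..j] with 1 ≤ i ≤ j ≤ 2 only):
  T[1,1] 'a' = {T0}  orig:{}
  T[2,2] 'c' = {T1}  orig:{}
  T[1,2] 'ac' = {A,B}

Original NTs in T[1,2] deriving "ac": ["A", "B"]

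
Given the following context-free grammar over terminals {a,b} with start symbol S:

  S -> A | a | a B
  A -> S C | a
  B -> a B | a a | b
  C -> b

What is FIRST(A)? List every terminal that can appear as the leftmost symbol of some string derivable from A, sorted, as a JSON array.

FIRST sets, iterate to fixpoint:
pass 1:
  A via A→a: +{a}
  B via B→a B: +{a}
  B via B→b: +{b}
  C via C→b: +{b}
  S via S→A: +{a}
  FIRST[S]={a}  FIRST[A]={a}  FIRST[B]={a,b}  FIRST[C]={b}
pass 2: — fixpoint
  FIRST[S]={a}  FIRST[A]={a}  FIRST[B]={a,b}  FIRST[C]={b}

FIRST(A) = ["a"]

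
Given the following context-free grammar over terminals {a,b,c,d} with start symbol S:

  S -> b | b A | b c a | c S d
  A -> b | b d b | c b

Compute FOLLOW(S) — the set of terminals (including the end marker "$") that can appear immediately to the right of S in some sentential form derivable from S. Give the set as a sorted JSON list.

FIRST sets, iterate to fixpoint:
pass 1:
  A via A→b: +{b}
  A via A→c b: +{c}
  S via S→b: +{b}
  S via S→c S d: +{c}
  FIRST(S)={b,c}  FIRST(A)={b,c}
pass 2: — fixpoint
  FIRST(S)={b,c}  FIRST(A)={b,c}

FOLLOW sets:
seed FOLLOW(S) with $
iter 1:
  S→b A: FOLLOW(A) ⊇ FOLLOW(S) ⊇ {$}; new: +{$}
  S→c S d: FOLLOW(S) ⊇ FIRST(d) = {d}; new: +{d}
  S: {$,d}  A: {$}
iter 2:
  S→b A: FOLLOW(A) ⊇ FOLLOW(S) ⊇ {$,d}; new: +{d}
  S: {$,d}  A: {$,d}
iter 3: (stable)
  S: {$,d}  A: {$,d}

FOLLOW(S) = ["$", "d"]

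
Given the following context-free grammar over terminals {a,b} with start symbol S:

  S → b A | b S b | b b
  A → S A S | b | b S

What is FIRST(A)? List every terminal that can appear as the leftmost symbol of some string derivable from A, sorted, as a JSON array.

FIRST iteration:
round 1:
  A via A→b: +{b}
  S via S→b A: +{b}
  S: {b}  A: {b}
round 2: — fixpoint
  S: {b}  A: {b}

FIRST(A) = ["b"]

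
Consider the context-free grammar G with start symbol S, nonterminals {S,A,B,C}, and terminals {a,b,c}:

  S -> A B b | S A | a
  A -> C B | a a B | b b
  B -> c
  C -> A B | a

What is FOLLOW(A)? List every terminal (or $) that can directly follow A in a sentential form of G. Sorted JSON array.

FIRST sets, iterate to fixpoint:
round 1:
  A via A→a a B: +{a}
  A via A→b b: +{b}
  B via B→c: +{c}
  C via C→A B: +{a,b}
  S via S→A B b: +{a,b}
  S: {a,b}  A: {a,b}  B: {c}  C: {a,b}
round 2: (no change)
  S: {a,b}  A: {a,b}  B: {c}  C: {a,b}

FOLLOW sets:
seed FOLLOW(S) with $
[1]
  A→C B: FOLLOW(C) ⊇ FIRST(B) = {c}; new: +{c}
  C→A B: FOLLOW(A) ⊇ FIRST(B) = {c}; new: +{c}
  C→A B: FOLLOW(B) ⊇ FOLLOW(C) ⊇ {c}; new: +{c}
  S→A B b: FOLLOW(B) ⊇ FIRST(b) = {b}; new: +{b}
  S→S A: FOLLOW(S) ⊇ FIRST(A) = {a,b}; new: +{a,b}
  S→S A: FOLLOW(A) ⊇ FOLLOW(S) ⊇ {$,a,b}; new: +{$,a,b}
  FOLLOW(S)={$,a,b}  FOLLOW(A)={$,a,b,c}  FOLLOW(B)={b,c}  FOLLOW(C)={c}
[2]
  A→C B: FOLLOW(B) ⊇ FOLLOW(A) ⊇ {$,a,b,c}; new: +{$,a}
  FOLLOW(S)={$,a,b}  FOLLOW(A)={$,a,b,c}  FOLLOW(B)={$,a,b,c}  FOLLOW(C)={c}
[3] (stable)
  FOLLOW(S)={$,a,b}  FOLLOW(A)={$,a,b,c}  FOLLOW(B)={$,a,b,c}  FOLLOW(C)={c}

FOLLOW(A) = ["$", "a", "b", "c"]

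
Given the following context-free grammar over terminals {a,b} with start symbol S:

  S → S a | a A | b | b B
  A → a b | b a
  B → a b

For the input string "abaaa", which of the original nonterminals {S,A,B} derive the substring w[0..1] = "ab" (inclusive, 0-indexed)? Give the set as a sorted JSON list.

Convert to CNF:
  S -> S T0 | T0 A | T1 B | b
  A -> T0 T1 | T1 T0
  B -> T0 T1
  T0 -> a
  T1 -> b

Fill CYK table bottom-up — only the sub-triangle for w[0..1]:
  cell(0,0) a: {T0}  orig:{}
  cell(1,1) b: {S,T1}  orig:{S}
  cell(0,1) ab: {A,B}

Original NTs in T[0,1] deriving "ab": ["A", "B"]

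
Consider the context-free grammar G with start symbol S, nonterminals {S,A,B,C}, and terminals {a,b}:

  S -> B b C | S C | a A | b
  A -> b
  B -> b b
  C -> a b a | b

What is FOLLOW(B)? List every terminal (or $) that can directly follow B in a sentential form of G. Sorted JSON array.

FIRST iteration:
pass 1:
  A via A→b: +{b}
  B via B→b b: +{b}
  C via C→a b a: +{a}
  C via C→b: +{b}
  S via S→B b C: +{b}
  S via S→a A: +{a}
  FIRST[S]={a,b}  FIRST[A]={b}  FIRST[B]={b}  FIRST[C]={a,b}
pass 2: (stable)
  FIRST[S]={a,b}  FIRST[A]={b}  FIRST[B]={b}  FIRST[C]={a,b}

FOLLOW iteration:
seed FOLLOW(S) with $
[1]
  S→B b C: FOLLOW(B) ⊇ FIRST(b) = {b}; new: +{b}
  S→B b C: FOLLOW(C) ⊇ FOLLOW(S) ⊇ {$}; new: +{$}
  S→S C: FOLLOW(S) ⊇ FIRST(C) = {a,b}; new: +{a,b}
  S→S C: FOLLOW(C) ⊇ FOLLOW(S) ⊇ {$,a,b}; new: +{a,b}
  S→a A: FOLLOW(A) ⊇ FOLLOW(S) ⊇ {$,a,b}; new: +{$,a,b}
  S: {$,a,b}  A: {$,a,b}  B: {b}  C: {$,a,b}
[2] — fixpoint
  S: {$,a,b}  A: {$,a,b}  B: {b}  C: {$,a,b}

FOLLOW(B) = ["b"]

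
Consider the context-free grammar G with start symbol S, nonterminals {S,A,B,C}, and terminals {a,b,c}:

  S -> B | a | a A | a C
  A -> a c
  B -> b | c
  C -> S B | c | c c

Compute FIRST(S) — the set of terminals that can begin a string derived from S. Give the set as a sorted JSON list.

FIRST sets, iterate to fixpoint:
[1]
  A via A→a c: +{a}
  B via B→b: +{b}
  B via B→c: +{c}
  C via C→c: +{c}
  S via S→B: +{b,c}
  S via S→a: +{a}
  FIRST(S)={a,b,c}  FIRST(A)={a}  FIRST(B)={b,c}  FIRST(C)={c}
[2]
  C via C→S B: +{a,b}
  FIRST(S)={a,b,c}  FIRST(A)={a}  FIRST(B)={b,c}  FIRST(C)={a,b,c}
[3] (stable)
  FIRST(S)={a,b,c}  FIRST(A)={a}  FIRST(B)={b,c}  FIRST(C)={a,b,c}

FIRST(S) = ["a", "b", "c"]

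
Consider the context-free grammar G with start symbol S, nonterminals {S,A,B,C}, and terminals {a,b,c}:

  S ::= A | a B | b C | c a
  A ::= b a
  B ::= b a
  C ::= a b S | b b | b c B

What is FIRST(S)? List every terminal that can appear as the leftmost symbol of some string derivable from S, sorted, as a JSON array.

FIRST sets, iterate to fixpoint:
iter 1:
  A via A→b a: +{b}
  B via B→b a: +{b}
  C via C→a b S: +{a}
  C via C→b b: +{b}
  S via S→A: +{b}
  S via S→a B: +{a}
  S via S→c a: +{c}
  FIRST[S]={a,b,c}  FIRST[A]={b}  FIRST[B]={b}  FIRST[C]={a,b}
iter 2: (no change)
  FIRST[S]={a,b,c}  FIRST[A]={b}  FIRST[B]={b}  FIRST[C]={a,b}

FIRST(S) = ["a", "b", "c"]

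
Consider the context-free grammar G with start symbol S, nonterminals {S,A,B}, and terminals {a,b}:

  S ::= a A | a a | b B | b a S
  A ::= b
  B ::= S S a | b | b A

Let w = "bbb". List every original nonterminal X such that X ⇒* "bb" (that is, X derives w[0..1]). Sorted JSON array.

CNF form of G:
  S -> T0 A | T0 T0 | T1 B | T1 X3
  A -> b
  B -> S X2 | T1 A | b
  T0 -> a
  T1 -> b
  X2 -> S T0
  X3 -> T0 S

Fill CYK table bottom-up, restricted to cells inside w[0..1]:
  [0..0]={A,B,T1}  "b"  orig:{A,B}
  [1..1]={A,B,T1}  "b"  orig:{A,B}
  [0..1]={B,S}  "bb"

Original NTs in T[0,1] deriving "bb": ["B", "S"]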